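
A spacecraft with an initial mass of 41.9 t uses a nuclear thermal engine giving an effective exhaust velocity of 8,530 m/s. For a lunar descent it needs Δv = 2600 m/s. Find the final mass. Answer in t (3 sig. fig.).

m₀/m_f = exp(Δv / v_e) = exp(2600 / 8530.0) = exp(0.3048) = 1.3564.
m_f = m₀ / 1.3564 = 41.9 / 1.3564 = 30.8906 t.

final mass ≈ 30.9 t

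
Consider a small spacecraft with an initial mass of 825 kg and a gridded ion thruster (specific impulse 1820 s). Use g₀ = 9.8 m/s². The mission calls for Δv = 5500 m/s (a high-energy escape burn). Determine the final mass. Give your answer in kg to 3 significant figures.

v_e = Isp · g₀ = 1820 × 9.8 = 17836.0 m/s.
m₀/m_f = exp(Δv / v_e) = exp(5500 / 17836.0) = exp(0.3084) = 1.3612.
m_f = m₀ / 1.3612 = 825 / 1.3612 = 606.083 kg.

final mass ≈ 606 kg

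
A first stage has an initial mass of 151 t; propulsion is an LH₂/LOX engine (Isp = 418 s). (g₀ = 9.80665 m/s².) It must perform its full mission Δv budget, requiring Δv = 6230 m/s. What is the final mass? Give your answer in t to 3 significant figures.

final mass ≈ 33.0 t

v_e = Isp · g₀ = 418 × 9.80665 = 4099.2 m/s.
Rocket equation: m₀/m_f = exp(Δv / v_e) = exp(6230 / 4099.2) = exp(1.5198) = 4.5714.
m_f = m₀ / 4.5714 = 151 / 4.5714 = 33.0315 t.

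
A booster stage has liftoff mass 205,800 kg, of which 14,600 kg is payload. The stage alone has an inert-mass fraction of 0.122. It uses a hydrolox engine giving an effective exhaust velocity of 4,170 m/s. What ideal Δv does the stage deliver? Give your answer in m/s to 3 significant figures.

Stage wet mass = m₀ − payload = 205,800 − 14,600 = 191,200 kg.
Stage dry mass = ε × stage wet mass = 0.122 × 191,200 = 23,326.4 kg.
Burnout mass m_f = stage dry + payload = 23,326.4 + 14,600 = 37,926.4 kg.
Δv = v_e · ln(205,800/37,926.4) = 4170.0 × ln(5.426) = 4170.0 × 1.6913 ≈ 7053 m/s.

Δv ≈ 7050 m/s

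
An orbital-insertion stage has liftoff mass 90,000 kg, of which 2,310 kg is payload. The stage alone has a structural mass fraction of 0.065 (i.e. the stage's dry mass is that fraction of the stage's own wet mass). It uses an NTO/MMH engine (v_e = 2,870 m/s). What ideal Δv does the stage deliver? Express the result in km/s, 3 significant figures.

Δv ≈ 6.94 km/s

Stage wet mass = m₀ − payload = 90,000 − 2,310 = 87,690 kg.
Stage dry mass = ε × stage wet mass = 0.065 × 87,690 = 5,699.85 kg.
Burnout mass m_f = stage dry + payload = 5,699.85 + 2,310 = 8,009.85 kg.
From the ideal rocket equation, Δv = v_e · ln(90,000/8,009.85) = 2870.0 × ln(11.24) = 2870.0 × 2.4191 ≈ 6943 m/s.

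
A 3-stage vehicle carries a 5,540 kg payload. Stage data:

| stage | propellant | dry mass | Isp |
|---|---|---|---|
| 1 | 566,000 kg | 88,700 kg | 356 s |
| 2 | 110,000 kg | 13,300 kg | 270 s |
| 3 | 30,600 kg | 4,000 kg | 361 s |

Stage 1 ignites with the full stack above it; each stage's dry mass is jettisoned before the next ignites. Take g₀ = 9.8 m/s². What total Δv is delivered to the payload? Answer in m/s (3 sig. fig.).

Δv ≈ 12100 m/s

Ignition mass of stage 1 = 566,000+88,700 + 110,000+13,300 + 30,600+4,000 + 5,540 = 818,140 kg.
Stage 1: m₀ = 818,140 kg, m_f = 818,140 − 566,000 = 252,140 kg; Δv = 356×9.8×ln(3.245) = 3488.8×1.1770 ≈ 4106 m/s.
Stage 2: m₀ = 163,440 kg, m_f = 163,440 − 110,000 = 53,440 kg; Δv = 270×9.8×ln(3.058) = 2646.0×1.1179 ≈ 2958 m/s.
Stage 3: m₀ = 40,140 kg, m_f = 40,140 − 30,600 = 9,540 kg; Δv = 361×9.8×ln(4.208) = 3537.8×1.4369 ≈ 5083 m/s.
Total Δv = 4106 + 2958 + 5083 = 12147 m/s.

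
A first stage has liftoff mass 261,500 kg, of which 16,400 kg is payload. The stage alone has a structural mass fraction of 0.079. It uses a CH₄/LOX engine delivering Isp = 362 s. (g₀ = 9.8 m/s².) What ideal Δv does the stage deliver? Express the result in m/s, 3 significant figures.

Stage wet mass = m₀ − payload = 261,500 − 16,400 = 245,100 kg.
Stage dry mass = ε × stage wet mass = 0.079 × 245,100 = 19,362.9 kg.
Burnout mass m_f = stage dry + payload = 19,362.9 + 16,400 = 35,762.9 kg.
v_e = Isp · g₀ = 362 × 9.8 = 3547.6 m/s.
Δv = v_e · ln(261,500/35,762.9) = 3547.6 × ln(7.312) = 3547.6 × 1.9895 ≈ 7058 m/s.

Δv ≈ 7060 m/s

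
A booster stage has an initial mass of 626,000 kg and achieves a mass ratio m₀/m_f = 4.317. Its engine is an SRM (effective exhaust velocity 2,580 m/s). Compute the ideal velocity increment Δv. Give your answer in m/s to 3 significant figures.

Δv ≈ 3770 m/s

Δv = v_e · ln(4.317) = 2580.0 × 1.4626 ≈ 3773.4 m/s.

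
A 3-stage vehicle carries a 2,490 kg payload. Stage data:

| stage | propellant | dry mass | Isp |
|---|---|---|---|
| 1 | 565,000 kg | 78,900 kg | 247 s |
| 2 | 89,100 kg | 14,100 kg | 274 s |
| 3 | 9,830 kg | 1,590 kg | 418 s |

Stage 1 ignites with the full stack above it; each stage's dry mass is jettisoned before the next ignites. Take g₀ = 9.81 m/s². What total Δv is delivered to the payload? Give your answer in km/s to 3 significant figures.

Δv ≈ 12.2 km/s

Ignition mass of stage 1 = 565,000+78,900 + 89,100+14,100 + 9,830+1,590 + 2,490 = 761,010 kg.
Stage 1: m₀ = 761,010 kg, m_f = 761,010 − 565,000 = 196,010 kg; Δv = 247×9.81×ln(3.883) = 2423.1×1.3565 ≈ 3287 m/s.
Stage 2: m₀ = 117,110 kg, m_f = 117,110 − 89,100 = 28,010 kg; Δv = 274×9.81×ln(4.181) = 2687.9×1.4306 ≈ 3845 m/s.
Stage 3: m₀ = 13,910 kg, m_f = 13,910 − 9,830 = 4,080 kg; Δv = 418×9.81×ln(3.409) = 4100.6×1.2265 ≈ 5029 m/s.
Total Δv = 3287 + 3845 + 5029 = 12161 m/s.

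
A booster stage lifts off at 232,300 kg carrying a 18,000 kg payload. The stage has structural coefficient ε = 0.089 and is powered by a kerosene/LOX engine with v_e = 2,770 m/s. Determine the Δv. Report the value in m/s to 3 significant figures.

Stage wet mass = m₀ − payload = 232,300 − 18,000 = 214,300 kg.
Stage dry mass = ε × stage wet mass = 0.089 × 214,300 = 19,072.7 kg.
Burnout mass m_f = stage dry + payload = 19,072.7 + 18,000 = 37,072.7 kg.
By the Tsiolkovsky rocket equation, Δv = v_e · ln(232,300/37,072.7) = 2770.0 × ln(6.266) = 2770.0 × 1.8351 ≈ 5083 m/s.

Δv ≈ 5080 m/s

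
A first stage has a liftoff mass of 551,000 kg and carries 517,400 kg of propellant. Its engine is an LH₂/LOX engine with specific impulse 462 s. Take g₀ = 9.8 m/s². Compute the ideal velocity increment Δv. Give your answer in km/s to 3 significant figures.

Δv ≈ 12.7 km/s

v_e = Isp · g₀ = 462 × 9.8 = 4527.6 m/s.
m_f = m₀ − m_prop = 551,000 − 517,400 = 33,600 kg.
By the Tsiolkovsky rocket equation, Δv = v_e · ln(m₀/m_f) = 4527.6 × ln(16.4) = 4527.6 × 2.7972 ≈ 12664.6 m/s.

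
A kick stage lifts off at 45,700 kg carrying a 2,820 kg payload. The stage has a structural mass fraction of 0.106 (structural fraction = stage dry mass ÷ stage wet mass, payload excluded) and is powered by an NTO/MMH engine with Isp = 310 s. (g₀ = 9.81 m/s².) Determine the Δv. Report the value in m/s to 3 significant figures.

Δv ≈ 5550 m/s

Stage wet mass = m₀ − payload = 45,700 − 2,820 = 42,880 kg.
Stage dry mass = ε × stage wet mass = 0.106 × 42,880 = 4,545.28 kg.
Burnout mass m_f = stage dry + payload = 4,545.28 + 2,820 = 7,365.28 kg.
v_e = Isp · g₀ = 310 × 9.81 = 3041.1 m/s.
From the ideal rocket equation, Δv = v_e · ln(45,700/7,365.28) = 3041.1 × ln(6.205) = 3041.1 × 1.8253 ≈ 5551 m/s.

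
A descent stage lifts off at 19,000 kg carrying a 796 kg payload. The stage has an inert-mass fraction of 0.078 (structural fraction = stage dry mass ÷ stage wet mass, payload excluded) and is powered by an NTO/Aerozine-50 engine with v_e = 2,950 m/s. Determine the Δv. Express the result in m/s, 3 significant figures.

Stage wet mass = m₀ − payload = 19,000 − 796 = 18,204 kg.
Stage dry mass = ε × stage wet mass = 0.078 × 18,204 = 1,419.91 kg.
Burnout mass m_f = stage dry + payload = 1,419.91 + 796 = 2,215.91 kg.
By the Tsiolkovsky rocket equation, Δv = v_e · ln(19,000/2,215.91) = 2950.0 × ln(8.574) = 2950.0 × 2.1488 ≈ 6339 m/s.

Δv ≈ 6340 m/s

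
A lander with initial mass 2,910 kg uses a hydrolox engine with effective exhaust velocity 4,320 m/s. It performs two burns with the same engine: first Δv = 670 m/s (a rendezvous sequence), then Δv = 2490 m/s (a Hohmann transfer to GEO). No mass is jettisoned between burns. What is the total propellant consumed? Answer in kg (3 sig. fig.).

After the first burn: m = 2910 × exp(−670/4320.0) = 2910 × 0.85634 = 2,491.95 kg.
After the second burn: m = 2,491.95 × exp(−2490/4320.0) = 2,491.95 × 0.56192 = 1,400.28 kg.
Total propellant = m₀ − m_final = 2910 − 1,400.28 = 1,509.72 kg.

total propellant consumed ≈ 1510 kg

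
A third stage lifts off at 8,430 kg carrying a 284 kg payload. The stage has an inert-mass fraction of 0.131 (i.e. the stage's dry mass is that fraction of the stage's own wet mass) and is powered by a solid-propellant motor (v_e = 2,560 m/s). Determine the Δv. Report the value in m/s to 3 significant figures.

Δv ≈ 4690 m/s

Stage wet mass = m₀ − payload = 8,430 − 284 = 8,146 kg.
Stage dry mass = ε × stage wet mass = 0.131 × 8,146 = 1,067.13 kg.
Burnout mass m_f = stage dry + payload = 1,067.13 + 284 = 1,351.13 kg.
Δv = v_e · ln(8,430/1,351.13) = 2560.0 × ln(6.239) = 2560.0 × 1.8309 ≈ 4687 m/s.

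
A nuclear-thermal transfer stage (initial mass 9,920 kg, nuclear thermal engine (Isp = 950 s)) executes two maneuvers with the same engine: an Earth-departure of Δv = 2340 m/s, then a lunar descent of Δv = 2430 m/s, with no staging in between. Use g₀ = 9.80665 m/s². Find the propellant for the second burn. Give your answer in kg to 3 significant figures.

v_e = Isp · g₀ = 950 × 9.80665 = 9316.3 m/s.
After the first burn: m = 9920 × exp(−2340/9316.3) = 9920 × 0.77789 = 7,716.67 kg.
After the second burn: m = 7,716.67 × exp(−2430/9316.3) = 7,716.67 × 0.77041 = 5,945 kg.
Second-burn propellant = 7,716.67 − 5,945 = 1,771.67 kg.

propellant for the second burn ≈ 1770 kg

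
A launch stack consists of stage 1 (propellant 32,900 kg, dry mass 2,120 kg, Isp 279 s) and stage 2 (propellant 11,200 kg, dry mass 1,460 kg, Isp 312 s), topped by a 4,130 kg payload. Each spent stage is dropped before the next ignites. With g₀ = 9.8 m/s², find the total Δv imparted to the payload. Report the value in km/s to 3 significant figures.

Δv ≈ 6.12 km/s

Ignition mass of stage 1 = 32,900+2,120 + 11,200+1,460 + 4,130 = 51,810 kg.
Stage 1: m₀ = 51,810 kg, m_f = 51,810 − 32,900 = 18,910 kg; Δv = 279×9.8×ln(2.74) = 2734.2×1.0079 ≈ 2756 m/s.
Stage 2: m₀ = 16,790 kg, m_f = 16,790 − 11,200 = 5,590 kg; Δv = 312×9.8×ln(3.004) = 3057.6×1.0998 ≈ 3363 m/s.
Total Δv = 2756 + 3363 = 6119 m/s.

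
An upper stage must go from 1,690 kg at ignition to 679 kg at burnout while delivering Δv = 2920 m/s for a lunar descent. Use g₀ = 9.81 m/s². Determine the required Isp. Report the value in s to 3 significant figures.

ln(m₀/m_f) = ln(1690/679) = ln(2.489) = 0.9119.
v_e = Δv / ln(m₀/m_f) = 2920 / 0.9119 = 3202.2 m/s.
Isp = v_e / g₀ = 3202.2 / 9.81 = 326.4 s.

Isp ≈ 326 s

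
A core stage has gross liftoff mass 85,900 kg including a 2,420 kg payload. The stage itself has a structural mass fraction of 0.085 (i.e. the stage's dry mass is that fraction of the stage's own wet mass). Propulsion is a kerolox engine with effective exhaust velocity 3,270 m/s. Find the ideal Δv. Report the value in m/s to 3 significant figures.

Stage wet mass = m₀ − payload = 85,900 − 2,420 = 83,480 kg.
Stage dry mass = ε × stage wet mass = 0.085 × 83,480 = 7,095.8 kg.
Burnout mass m_f = stage dry + payload = 7,095.8 + 2,420 = 9,515.8 kg.
Using Δv = v_e ln(m₀/m_f): Δv = v_e · ln(85,900/9,515.8) = 3270.0 × ln(9.027) = 3270.0 × 2.2002 ≈ 7195 m/s.

Δv ≈ 7190 m/s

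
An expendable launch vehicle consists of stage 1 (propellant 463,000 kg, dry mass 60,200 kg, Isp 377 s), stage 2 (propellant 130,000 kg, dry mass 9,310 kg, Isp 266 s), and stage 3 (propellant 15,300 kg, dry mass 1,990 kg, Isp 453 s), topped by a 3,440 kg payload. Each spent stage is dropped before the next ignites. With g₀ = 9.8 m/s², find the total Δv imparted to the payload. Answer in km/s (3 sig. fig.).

Δv ≈ 14.5 km/s

Ignition mass of stage 1 = 463,000+60,200 + 130,000+9,310 + 15,300+1,990 + 3,440 = 683,240 kg.
Stage 1: m₀ = 683,240 kg, m_f = 683,240 − 463,000 = 220,240 kg; Δv = 377×9.8×ln(3.102) = 3694.6×1.1321 ≈ 4183 m/s.
Stage 2: m₀ = 160,040 kg, m_f = 160,040 − 130,000 = 30,040 kg; Δv = 266×9.8×ln(5.328) = 2606.8×1.6729 ≈ 4361 m/s.
Stage 3: m₀ = 20,730 kg, m_f = 20,730 − 15,300 = 5,430 kg; Δv = 453×9.8×ln(3.818) = 4439.4×1.3396 ≈ 5947 m/s.
Total Δv = 4183 + 4361 + 5947 = 14491 m/s.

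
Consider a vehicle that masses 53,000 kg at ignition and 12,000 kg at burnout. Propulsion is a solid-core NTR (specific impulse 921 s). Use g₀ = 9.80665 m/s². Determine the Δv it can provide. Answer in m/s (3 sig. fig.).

v_e = Isp · g₀ = 921 × 9.80665 = 9031.9 m/s.
Δv = v_e · ln(m₀/m_f) = 9031.9 × ln(4.417) = 9031.9 × 1.4854 ≈ 13415.9 m/s.

Δv ≈ 13400 m/s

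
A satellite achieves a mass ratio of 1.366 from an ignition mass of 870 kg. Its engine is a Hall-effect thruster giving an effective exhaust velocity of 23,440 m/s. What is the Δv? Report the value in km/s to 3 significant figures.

Δv = v_e · ln(1.366) = 23440.0 × 0.3119 ≈ 7310.6 m/s.

Δv ≈ 7.31 km/s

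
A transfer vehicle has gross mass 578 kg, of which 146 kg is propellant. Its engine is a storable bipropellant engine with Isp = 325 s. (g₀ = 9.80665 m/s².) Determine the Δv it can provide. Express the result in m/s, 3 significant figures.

Δv ≈ 928 m/s

v_e = Isp · g₀ = 325 × 9.80665 = 3187.2 m/s.
m_f = m₀ − m_prop = 578 − 146 = 432 kg.
Rocket equation: Δv = v_e · ln(m₀/m_f) = 3187.2 × ln(1.338) = 3187.2 × 0.2911 ≈ 927.9 m/s.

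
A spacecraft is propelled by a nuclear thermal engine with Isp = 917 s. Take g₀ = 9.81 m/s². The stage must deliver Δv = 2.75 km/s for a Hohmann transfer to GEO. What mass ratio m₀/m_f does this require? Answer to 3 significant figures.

mass ratio ≈ 1.36

v_e = Isp · g₀ = 917 × 9.81 = 8995.8 m/s.
m₀/m_f = exp(Δv / v_e) = exp(2750 / 8995.8) = exp(0.3057) = 1.3576.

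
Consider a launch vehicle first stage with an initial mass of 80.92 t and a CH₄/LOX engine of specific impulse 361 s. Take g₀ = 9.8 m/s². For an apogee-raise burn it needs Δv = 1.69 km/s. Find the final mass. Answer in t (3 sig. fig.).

v_e = Isp · g₀ = 361 × 9.8 = 3537.8 m/s.
By the Tsiolkovsky rocket equation, m₀/m_f = exp(Δv / v_e) = exp(1690 / 3537.8) = exp(0.4777) = 1.6124.
m_f = m₀ / 1.6124 = 80.92 / 1.6124 = 50.1861 t.

final mass ≈ 50.2 t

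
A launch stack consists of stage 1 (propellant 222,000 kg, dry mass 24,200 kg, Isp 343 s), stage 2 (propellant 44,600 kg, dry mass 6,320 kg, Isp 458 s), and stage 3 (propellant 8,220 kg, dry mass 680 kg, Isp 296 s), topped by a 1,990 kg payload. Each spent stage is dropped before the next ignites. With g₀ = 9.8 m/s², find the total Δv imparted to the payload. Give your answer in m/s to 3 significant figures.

Ignition mass of stage 1 = 222,000+24,200 + 44,600+6,320 + 8,220+680 + 1,990 = 308,010 kg.
Stage 1: m₀ = 308,010 kg, m_f = 308,010 − 222,000 = 86,010 kg; Δv = 343×9.8×ln(3.581) = 3361.4×1.2757 ≈ 4288 m/s.
Stage 2: m₀ = 61,810 kg, m_f = 61,810 − 44,600 = 17,210 kg; Δv = 458×9.8×ln(3.592) = 4488.4×1.2786 ≈ 5739 m/s.
Stage 3: m₀ = 10,890 kg, m_f = 10,890 − 8,220 = 2,670 kg; Δv = 296×9.8×ln(4.079) = 2900.8×1.4058 ≈ 4078 m/s.
Total Δv = 4288 + 5739 + 4078 = 14105 m/s.

Δv ≈ 14100 m/s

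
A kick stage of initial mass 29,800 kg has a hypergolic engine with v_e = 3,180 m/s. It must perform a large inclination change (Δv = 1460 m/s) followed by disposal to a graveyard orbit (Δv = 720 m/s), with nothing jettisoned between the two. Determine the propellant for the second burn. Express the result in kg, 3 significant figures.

After the first burn: m = 29800 × exp(−1460/3180.0) = 29800 × 0.63184 = 18,828.8 kg.
After the second burn: m = 18,828.8 × exp(−720/3180.0) = 18,828.8 × 0.79739 = 15,013.9 kg.
Second-burn propellant = 18,828.8 − 15,013.9 = 3,814.9 kg.

propellant for the second burn ≈ 3810 kg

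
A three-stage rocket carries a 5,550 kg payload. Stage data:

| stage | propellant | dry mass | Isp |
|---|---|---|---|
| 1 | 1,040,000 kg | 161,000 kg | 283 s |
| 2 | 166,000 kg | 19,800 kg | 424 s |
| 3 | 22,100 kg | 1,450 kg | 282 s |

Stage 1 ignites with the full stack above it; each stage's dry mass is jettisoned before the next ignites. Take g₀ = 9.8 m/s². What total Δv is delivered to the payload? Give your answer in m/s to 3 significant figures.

Ignition mass of stage 1 = 1,040,000+161,000 + 166,000+19,800 + 22,100+1,450 + 5,550 = 1,415,900 kg.
Stage 1: m₀ = 1,415,900 kg, m_f = 1,415,900 − 1,040,000 = 375,900 kg; Δv = 283×9.8×ln(3.767) = 2773.4×1.3262 ≈ 3678 m/s.
Stage 2: m₀ = 214,900 kg, m_f = 214,900 − 166,000 = 48,900 kg; Δv = 424×9.8×ln(4.395) = 4155.2×1.4804 ≈ 6151 m/s.
Stage 3: m₀ = 29,100 kg, m_f = 29,100 − 22,100 = 7,000 kg; Δv = 282×9.8×ln(4.157) = 2763.6×1.4248 ≈ 3938 m/s.
Total Δv = 3678 + 6151 + 3938 = 13767 m/s.

Δv ≈ 13800 m/s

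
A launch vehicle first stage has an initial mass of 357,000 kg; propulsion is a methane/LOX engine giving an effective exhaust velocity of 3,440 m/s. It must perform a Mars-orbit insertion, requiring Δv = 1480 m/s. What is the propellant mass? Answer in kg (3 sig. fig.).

propellant mass ≈ 125000 kg

m₀/m_f = exp(Δv / v_e) = exp(1480 / 3440.0) = exp(0.4302) = 1.5376.
m_f = 357,000 / 1.5376 = 232,180 kg, so propellant = m₀ − m_f = 357,000 − 232,180 = 124,820 kg.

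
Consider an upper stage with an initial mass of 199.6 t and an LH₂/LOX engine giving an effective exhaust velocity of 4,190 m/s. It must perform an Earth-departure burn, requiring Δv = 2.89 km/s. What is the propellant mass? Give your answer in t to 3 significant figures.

propellant mass ≈ 99.5 t

m₀/m_f = exp(Δv / v_e) = exp(2890 / 4190.0) = exp(0.6897) = 1.9932.
m_f = 199.6 / 1.9932 = 100.14 t, so propellant = m₀ − m_f = 199.6 − 100.14 = 99.46 t.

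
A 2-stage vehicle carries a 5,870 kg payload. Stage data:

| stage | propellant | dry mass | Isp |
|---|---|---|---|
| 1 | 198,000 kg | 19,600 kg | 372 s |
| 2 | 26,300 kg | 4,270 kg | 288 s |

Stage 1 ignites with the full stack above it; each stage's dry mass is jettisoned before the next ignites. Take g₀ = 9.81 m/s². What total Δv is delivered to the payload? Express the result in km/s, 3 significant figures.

Ignition mass of stage 1 = 198,000+19,600 + 26,300+4,270 + 5,870 = 254,040 kg.
Stage 1: m₀ = 254,040 kg, m_f = 254,040 − 198,000 = 56,040 kg; Δv = 372×9.81×ln(4.533) = 3649.3×1.5114 ≈ 5516 m/s.
Stage 2: m₀ = 36,440 kg, m_f = 36,440 − 26,300 = 10,140 kg; Δv = 288×9.81×ln(3.594) = 2825.3×1.2792 ≈ 3614 m/s.
Total Δv = 5516 + 3614 = 9130 m/s.

Δv ≈ 9.13 km/s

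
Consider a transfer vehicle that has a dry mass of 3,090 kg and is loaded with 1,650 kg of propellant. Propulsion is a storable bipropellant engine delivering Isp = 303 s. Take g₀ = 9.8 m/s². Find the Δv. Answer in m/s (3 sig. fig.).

Δv ≈ 1270 m/s

v_e = Isp · g₀ = 303 × 9.8 = 2969.4 m/s.
m₀ = m_dry + m_prop = 3,090 + 1,650 = 4,740 kg.
Δv = v_e · ln(m₀/m_f) = 2969.4 × ln(1.534) = 2969.4 × 0.4279 ≈ 1270.5 m/s.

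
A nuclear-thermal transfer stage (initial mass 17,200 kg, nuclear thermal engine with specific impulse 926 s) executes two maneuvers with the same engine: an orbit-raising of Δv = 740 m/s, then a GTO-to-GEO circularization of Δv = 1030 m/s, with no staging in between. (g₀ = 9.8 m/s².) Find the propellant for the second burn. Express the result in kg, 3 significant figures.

propellant for the second burn ≈ 1700 kg

v_e = Isp · g₀ = 926 × 9.8 = 9074.8 m/s.
After the first burn: m = 17200 × exp(−740/9074.8) = 17200 × 0.92169 = 15,853.1 kg.
After the second burn: m = 15,853.1 × exp(−1030/9074.8) = 15,853.1 × 0.89270 = 14,152.1 kg.
Second-burn propellant = 15,853.1 − 14,152.1 = 1,701 kg.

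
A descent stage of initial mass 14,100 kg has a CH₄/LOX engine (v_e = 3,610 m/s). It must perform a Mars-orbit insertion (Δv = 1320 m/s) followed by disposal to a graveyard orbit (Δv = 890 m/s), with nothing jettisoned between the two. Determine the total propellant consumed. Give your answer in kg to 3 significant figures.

total propellant consumed ≈ 6460 kg

After the first burn: m = 14100 × exp(−1320/3610.0) = 14100 × 0.69374 = 9,781.73 kg.
After the second burn: m = 9,781.73 × exp(−890/3610.0) = 9,781.73 × 0.78150 = 7,644.42 kg.
Total propellant = m₀ − m_final = 14100 − 7,644.42 = 6,455.58 kg.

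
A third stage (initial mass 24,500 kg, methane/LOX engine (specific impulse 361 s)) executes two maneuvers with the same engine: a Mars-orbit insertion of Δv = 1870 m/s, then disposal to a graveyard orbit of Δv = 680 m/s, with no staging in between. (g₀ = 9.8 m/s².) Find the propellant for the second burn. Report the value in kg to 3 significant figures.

v_e = Isp · g₀ = 361 × 9.8 = 3537.8 m/s.
After the first burn: m = 24500 × exp(−1870/3537.8) = 24500 × 0.58944 = 14,441.3 kg.
After the second burn: m = 14,441.3 × exp(−680/3537.8) = 14,441.3 × 0.82513 = 11,915.9 kg.
Second-burn propellant = 14,441.3 − 11,915.9 = 2,525.4 kg.

propellant for the second burn ≈ 2530 kg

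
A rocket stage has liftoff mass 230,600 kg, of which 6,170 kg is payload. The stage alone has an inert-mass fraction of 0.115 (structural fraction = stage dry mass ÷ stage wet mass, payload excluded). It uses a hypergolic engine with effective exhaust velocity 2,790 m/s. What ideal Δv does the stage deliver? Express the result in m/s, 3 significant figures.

Δv ≈ 5510 m/s

Stage wet mass = m₀ − payload = 230,600 − 6,170 = 224,430 kg.
Stage dry mass = ε × stage wet mass = 0.115 × 224,430 = 25,809.5 kg.
Burnout mass m_f = stage dry + payload = 25,809.5 + 6,170 = 31,979.5 kg.
Rocket equation: Δv = v_e · ln(230,600/31,979.5) = 2790.0 × ln(7.211) = 2790.0 × 1.9756 ≈ 5512 m/s.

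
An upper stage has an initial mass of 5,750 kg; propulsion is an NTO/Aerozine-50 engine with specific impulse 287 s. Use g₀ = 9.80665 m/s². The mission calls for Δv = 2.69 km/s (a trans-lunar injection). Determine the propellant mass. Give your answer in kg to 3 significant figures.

v_e = Isp · g₀ = 287 × 9.80665 = 2814.5 m/s.
Using Δv = v_e ln(m₀/m_f): m₀/m_f = exp(Δv / v_e) = exp(2690 / 2814.5) = exp(0.9558) = 2.6007.
m_f = 5,750 / 2.6007 = 2,210.94 kg, so propellant = m₀ − m_f = 5,750 − 2,210.94 = 3,539.06 kg.

propellant mass ≈ 3540 kg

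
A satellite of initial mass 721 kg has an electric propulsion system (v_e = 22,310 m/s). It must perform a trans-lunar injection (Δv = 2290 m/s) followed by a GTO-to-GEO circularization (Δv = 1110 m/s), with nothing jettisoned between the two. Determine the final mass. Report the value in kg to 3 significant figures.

final mass ≈ 619 kg

After the first burn: m = 721 × exp(−2290/22310.0) = 721 × 0.90245 = 650.666 kg.
After the second burn: m = 650.666 × exp(−1110/22310.0) = 650.666 × 0.95146 = 619.083 kg.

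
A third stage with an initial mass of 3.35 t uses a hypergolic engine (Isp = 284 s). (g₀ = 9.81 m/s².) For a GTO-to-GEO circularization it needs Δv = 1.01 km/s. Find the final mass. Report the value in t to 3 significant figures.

final mass ≈ 2.33 t

v_e = Isp · g₀ = 284 × 9.81 = 2786.0 m/s.
From the ideal rocket equation, m₀/m_f = exp(Δv / v_e) = exp(1010 / 2786.0) = exp(0.3625) = 1.4369.
m_f = m₀ / 1.4369 = 3.35 / 1.4369 = 2.33141 t.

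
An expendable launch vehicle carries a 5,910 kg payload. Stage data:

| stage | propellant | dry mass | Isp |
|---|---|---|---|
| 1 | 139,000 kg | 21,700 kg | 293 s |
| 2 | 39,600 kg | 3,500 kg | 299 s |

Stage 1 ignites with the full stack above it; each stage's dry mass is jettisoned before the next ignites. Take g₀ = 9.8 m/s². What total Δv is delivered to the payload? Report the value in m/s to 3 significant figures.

Ignition mass of stage 1 = 139,000+21,700 + 39,600+3,500 + 5,910 = 209,710 kg.
Stage 1: m₀ = 209,710 kg, m_f = 209,710 − 139,000 = 70,710 kg; Δv = 293×9.8×ln(2.966) = 2871.4×1.0871 ≈ 3122 m/s.
Stage 2: m₀ = 49,010 kg, m_f = 49,010 − 39,600 = 9,410 kg; Δv = 299×9.8×ln(5.208) = 2930.2×1.6503 ≈ 4836 m/s.
Total Δv = 3122 + 4836 = 7958 m/s.

Δv ≈ 7960 m/s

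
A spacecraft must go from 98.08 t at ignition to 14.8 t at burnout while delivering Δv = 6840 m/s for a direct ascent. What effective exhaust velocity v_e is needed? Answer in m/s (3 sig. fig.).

v_e ≈ 3620 m/s

ln(m₀/m_f) = ln(98080/14800) = ln(6.627) = 1.8912.
Using Δv = v_e ln(m₀/m_f): v_e = Δv / ln(m₀/m_f) = 6840 / 1.8912 = 3616.8 m/s.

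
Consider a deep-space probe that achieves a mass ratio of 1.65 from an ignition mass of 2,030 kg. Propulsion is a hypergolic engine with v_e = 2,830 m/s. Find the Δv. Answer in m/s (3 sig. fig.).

Δv ≈ 1420 m/s

Δv = v_e · ln(1.65) = 2830.0 × 0.5008 ≈ 1417.2 m/s.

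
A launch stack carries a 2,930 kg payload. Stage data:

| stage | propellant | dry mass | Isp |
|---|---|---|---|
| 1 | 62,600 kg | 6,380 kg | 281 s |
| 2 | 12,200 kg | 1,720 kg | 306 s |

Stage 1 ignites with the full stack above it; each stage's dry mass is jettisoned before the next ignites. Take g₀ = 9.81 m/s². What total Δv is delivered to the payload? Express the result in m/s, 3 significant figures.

Δv ≈ 7470 m/s

Ignition mass of stage 1 = 62,600+6,380 + 12,200+1,720 + 2,930 = 85,830 kg.
Stage 1: m₀ = 85,830 kg, m_f = 85,830 − 62,600 = 23,230 kg; Δv = 281×9.81×ln(3.695) = 2756.6×1.3069 ≈ 3603 m/s.
Stage 2: m₀ = 16,850 kg, m_f = 16,850 − 12,200 = 4,650 kg; Δv = 306×9.81×ln(3.624) = 3001.9×1.2875 ≈ 3865 m/s.
Total Δv = 3603 + 3865 = 7468 m/s.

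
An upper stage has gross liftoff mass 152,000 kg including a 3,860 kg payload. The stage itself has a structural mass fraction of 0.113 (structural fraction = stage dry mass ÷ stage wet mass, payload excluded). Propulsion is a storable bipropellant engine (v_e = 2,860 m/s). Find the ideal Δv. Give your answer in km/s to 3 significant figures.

Stage wet mass = m₀ − payload = 152,000 − 3,860 = 148,140 kg.
Stage dry mass = ε × stage wet mass = 0.113 × 148,140 = 16,739.8 kg.
Burnout mass m_f = stage dry + payload = 16,739.8 + 3,860 = 20,599.8 kg.
Δv = v_e · ln(152,000/20,599.8) = 2860.0 × ln(7.379) = 2860.0 × 1.9986 ≈ 5716 m/s.

Δv ≈ 5.72 km/s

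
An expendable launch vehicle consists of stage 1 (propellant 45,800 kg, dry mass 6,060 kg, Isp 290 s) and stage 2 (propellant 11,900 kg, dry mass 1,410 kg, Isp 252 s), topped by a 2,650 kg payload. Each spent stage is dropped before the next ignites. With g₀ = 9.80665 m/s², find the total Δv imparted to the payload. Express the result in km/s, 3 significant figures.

Ignition mass of stage 1 = 45,800+6,060 + 11,900+1,410 + 2,650 = 67,820 kg.
Stage 1: m₀ = 67,820 kg, m_f = 67,820 − 45,800 = 22,020 kg; Δv = 290×9.80665×ln(3.08) = 2843.9×1.1249 ≈ 3199 m/s.
Stage 2: m₀ = 15,960 kg, m_f = 15,960 − 11,900 = 4,060 kg; Δv = 252×9.80665×ln(3.931) = 2471.3×1.3689 ≈ 3383 m/s.
Total Δv = 3199 + 3383 = 6582 m/s.

Δv ≈ 6.58 km/s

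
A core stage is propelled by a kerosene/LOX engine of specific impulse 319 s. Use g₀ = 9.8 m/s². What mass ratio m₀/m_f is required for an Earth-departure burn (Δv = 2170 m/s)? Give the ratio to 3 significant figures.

v_e = Isp · g₀ = 319 × 9.8 = 3126.2 m/s.
m₀/m_f = exp(Δv / v_e) = exp(2170 / 3126.2) = exp(0.6941) = 2.0020.

mass ratio ≈ 2.00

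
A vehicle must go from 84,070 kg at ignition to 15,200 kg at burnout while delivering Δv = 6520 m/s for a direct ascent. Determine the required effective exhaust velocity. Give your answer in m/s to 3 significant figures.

v_e ≈ 3810 m/s

ln(m₀/m_f) = ln(84070/15200) = ln(5.531) = 1.7104.
By the Tsiolkovsky rocket equation, v_e = Δv / ln(m₀/m_f) = 6520 / 1.7104 = 3812.1 m/s.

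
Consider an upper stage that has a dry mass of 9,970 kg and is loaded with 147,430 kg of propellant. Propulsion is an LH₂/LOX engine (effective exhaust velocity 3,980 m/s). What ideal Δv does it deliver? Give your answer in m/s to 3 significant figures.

Δv ≈ 11000 m/s

m₀ = m_dry + m_prop = 9,970 + 147,430 = 157,400 kg.
Δv = v_e · ln(m₀/m_f) = 3980.0 × ln(15.79) = 3980.0 × 2.7592 ≈ 10981.7 m/s.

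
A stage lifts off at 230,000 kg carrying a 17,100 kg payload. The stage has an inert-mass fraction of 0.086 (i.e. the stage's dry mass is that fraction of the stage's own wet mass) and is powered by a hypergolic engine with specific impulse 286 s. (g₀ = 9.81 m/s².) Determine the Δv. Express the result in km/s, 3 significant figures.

Δv ≈ 5.25 km/s

Stage wet mass = m₀ − payload = 230,000 − 17,100 = 212,900 kg.
Stage dry mass = ε × stage wet mass = 0.086 × 212,900 = 18,309.4 kg.
Burnout mass m_f = stage dry + payload = 18,309.4 + 17,100 = 35,409.4 kg.
v_e = Isp · g₀ = 286 × 9.81 = 2805.7 m/s.
Rocket equation: Δv = v_e · ln(230,000/35,409.4) = 2805.7 × ln(6.495) = 2805.7 × 1.8711 ≈ 5250 m/s.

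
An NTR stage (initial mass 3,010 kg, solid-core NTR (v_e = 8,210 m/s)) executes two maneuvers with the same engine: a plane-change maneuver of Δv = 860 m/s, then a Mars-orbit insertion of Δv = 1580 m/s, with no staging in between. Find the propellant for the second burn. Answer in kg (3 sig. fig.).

After the first burn: m = 3010 × exp(−860/8210.0) = 3010 × 0.90055 = 2,710.66 kg.
After the second burn: m = 2,710.66 × exp(−1580/8210.0) = 2,710.66 × 0.82494 = 2,236.13 kg.
Second-burn propellant = 2,710.66 − 2,236.13 = 474.53 kg.

propellant for the second burn ≈ 475 kg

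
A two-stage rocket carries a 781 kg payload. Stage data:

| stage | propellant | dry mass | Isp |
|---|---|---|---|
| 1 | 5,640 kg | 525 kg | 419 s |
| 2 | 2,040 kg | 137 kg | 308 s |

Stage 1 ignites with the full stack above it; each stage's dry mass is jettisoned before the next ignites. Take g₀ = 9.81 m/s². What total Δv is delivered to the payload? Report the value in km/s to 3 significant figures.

Δv ≈ 7.49 km/s

Ignition mass of stage 1 = 5,640+525 + 2,040+137 + 781 = 9,123 kg.
Stage 1: m₀ = 9,123 kg, m_f = 9,123 − 5,640 = 3,483 kg; Δv = 419×9.81×ln(2.619) = 4110.4×0.9629 ≈ 3958 m/s.
Stage 2: m₀ = 2,958 kg, m_f = 2,958 − 2,040 = 918 kg; Δv = 308×9.81×ln(3.222) = 3021.5×1.1701 ≈ 3535 m/s.
Total Δv = 3958 + 3535 = 7493 m/s.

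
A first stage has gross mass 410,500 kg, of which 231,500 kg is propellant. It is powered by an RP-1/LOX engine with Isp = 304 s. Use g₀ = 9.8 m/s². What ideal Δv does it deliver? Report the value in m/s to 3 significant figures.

v_e = Isp · g₀ = 304 × 9.8 = 2979.2 m/s.
m_f = m₀ − m_prop = 410,500 − 231,500 = 179,000 kg.
From the ideal rocket equation, Δv = v_e · ln(m₀/m_f) = 2979.2 × ln(2.293) = 2979.2 × 0.8300 ≈ 2472.7 m/s.

Δv ≈ 2470 m/s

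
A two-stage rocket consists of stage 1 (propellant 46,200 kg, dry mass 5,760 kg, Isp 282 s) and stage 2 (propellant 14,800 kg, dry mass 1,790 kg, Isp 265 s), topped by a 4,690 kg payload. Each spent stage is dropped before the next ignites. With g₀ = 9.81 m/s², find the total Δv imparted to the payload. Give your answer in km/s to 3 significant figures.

Ignition mass of stage 1 = 46,200+5,760 + 14,800+1,790 + 4,690 = 73,240 kg.
Stage 1: m₀ = 73,240 kg, m_f = 73,240 − 46,200 = 27,040 kg; Δv = 282×9.81×ln(2.709) = 2766.4×0.9964 ≈ 2757 m/s.
Stage 2: m₀ = 21,280 kg, m_f = 21,280 − 14,800 = 6,480 kg; Δv = 265×9.81×ln(3.284) = 2599.7×1.1890 ≈ 3091 m/s.
Total Δv = 2757 + 3091 = 5848 m/s.

Δv ≈ 5.85 km/s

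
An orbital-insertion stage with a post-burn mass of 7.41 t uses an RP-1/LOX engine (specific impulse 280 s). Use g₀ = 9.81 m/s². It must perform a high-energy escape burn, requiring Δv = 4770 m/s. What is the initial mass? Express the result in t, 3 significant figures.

v_e = Isp · g₀ = 280 × 9.81 = 2746.8 m/s.
Using Δv = v_e ln(m₀/m_f): m₀/m_f = exp(Δv / v_e) = exp(4770 / 2746.8) = exp(1.7366) = 5.6778.
m₀ = m_f × 5.6778 = 7.41 × 5.6778 = 42.0725 t.

initial mass ≈ 42.1 t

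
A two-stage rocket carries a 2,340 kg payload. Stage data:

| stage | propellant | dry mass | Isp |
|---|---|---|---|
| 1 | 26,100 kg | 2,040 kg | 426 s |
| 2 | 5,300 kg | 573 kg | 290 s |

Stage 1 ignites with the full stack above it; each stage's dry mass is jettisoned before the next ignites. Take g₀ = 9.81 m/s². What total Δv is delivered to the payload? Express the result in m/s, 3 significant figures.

Ignition mass of stage 1 = 26,100+2,040 + 5,300+573 + 2,340 = 36,353 kg.
Stage 1: m₀ = 36,353 kg, m_f = 36,353 − 26,100 = 10,253 kg; Δv = 426×9.81×ln(3.546) = 4179.1×1.2657 ≈ 5289 m/s.
Stage 2: m₀ = 8,213 kg, m_f = 8,213 − 5,300 = 2,913 kg; Δv = 290×9.81×ln(2.819) = 2844.9×1.0365 ≈ 2949 m/s.
Total Δv = 5289 + 2949 = 8238 m/s.

Δv ≈ 8240 m/s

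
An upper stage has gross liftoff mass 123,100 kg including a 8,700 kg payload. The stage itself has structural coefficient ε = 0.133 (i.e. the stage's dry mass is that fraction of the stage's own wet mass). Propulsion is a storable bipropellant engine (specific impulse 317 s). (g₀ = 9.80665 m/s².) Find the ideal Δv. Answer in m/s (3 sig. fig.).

Δv ≈ 5090 m/s

Stage wet mass = m₀ − payload = 123,100 − 8,700 = 114,400 kg.
Stage dry mass = ε × stage wet mass = 0.133 × 114,400 = 15,215.2 kg.
Burnout mass m_f = stage dry + payload = 15,215.2 + 8,700 = 23,915.2 kg.
v_e = Isp · g₀ = 317 × 9.80665 = 3108.7 m/s.
Δv = v_e · ln(123,100/23,915.2) = 3108.7 × ln(5.147) = 3108.7 × 1.6385 ≈ 5094 m/s.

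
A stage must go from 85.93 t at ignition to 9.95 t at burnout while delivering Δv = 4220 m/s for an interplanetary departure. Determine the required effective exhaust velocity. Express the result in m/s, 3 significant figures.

ln(m₀/m_f) = ln(85930/9950) = ln(8.636) = 2.1560.
By the Tsiolkovsky rocket equation, v_e = Δv / ln(m₀/m_f) = 4220 / 2.1560 = 1957.4 m/s.

v_e ≈ 1960 m/s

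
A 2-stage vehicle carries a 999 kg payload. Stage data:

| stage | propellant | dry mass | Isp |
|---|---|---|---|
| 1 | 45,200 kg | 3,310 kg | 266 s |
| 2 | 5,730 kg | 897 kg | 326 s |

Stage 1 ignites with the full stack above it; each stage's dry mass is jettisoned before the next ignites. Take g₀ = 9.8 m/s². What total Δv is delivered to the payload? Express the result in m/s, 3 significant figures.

Δv ≈ 8710 m/s

Ignition mass of stage 1 = 45,200+3,310 + 5,730+897 + 999 = 56,136 kg.
Stage 1: m₀ = 56,136 kg, m_f = 56,136 − 45,200 = 10,936 kg; Δv = 266×9.8×ln(5.133) = 2606.8×1.6357 ≈ 4264 m/s.
Stage 2: m₀ = 7,626 kg, m_f = 7,626 − 5,730 = 1,896 kg; Δv = 326×9.8×ln(4.022) = 3194.8×1.3918 ≈ 4447 m/s.
Total Δv = 4264 + 4447 = 8711 m/s.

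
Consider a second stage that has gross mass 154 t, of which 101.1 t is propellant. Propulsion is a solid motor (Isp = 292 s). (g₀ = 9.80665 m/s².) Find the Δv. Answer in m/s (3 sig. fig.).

v_e = Isp · g₀ = 292 × 9.80665 = 2863.5 m/s.
m_f = m₀ − m_prop = 154 − 101.1 = 52.9 t.
Using Δv = v_e ln(m₀/m_f): Δv = v_e · ln(m₀/m_f) = 2863.5 × ln(2.911) = 2863.5 × 1.0685 ≈ 3059.8 m/s.

Δv ≈ 3060 m/s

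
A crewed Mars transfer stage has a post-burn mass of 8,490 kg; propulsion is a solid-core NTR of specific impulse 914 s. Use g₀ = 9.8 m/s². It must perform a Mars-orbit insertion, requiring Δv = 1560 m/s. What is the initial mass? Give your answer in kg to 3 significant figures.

initial mass ≈ 10100 kg

v_e = Isp · g₀ = 914 × 9.8 = 8957.2 m/s.
Rocket equation: m₀/m_f = exp(Δv / v_e) = exp(1560 / 8957.2) = exp(0.1742) = 1.1902.
m₀ = m_f × 1.1902 = 8,490 × 1.1902 = 10,104.8 kg.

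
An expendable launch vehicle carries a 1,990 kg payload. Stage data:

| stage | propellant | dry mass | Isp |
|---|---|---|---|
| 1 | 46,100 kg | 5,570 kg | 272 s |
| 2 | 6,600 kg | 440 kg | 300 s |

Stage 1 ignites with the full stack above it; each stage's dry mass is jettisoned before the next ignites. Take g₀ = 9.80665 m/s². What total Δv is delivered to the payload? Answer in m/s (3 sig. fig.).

Δv ≈ 7660 m/s

Ignition mass of stage 1 = 46,100+5,570 + 6,600+440 + 1,990 = 60,700 kg.
Stage 1: m₀ = 60,700 kg, m_f = 60,700 − 46,100 = 14,600 kg; Δv = 272×9.80665×ln(4.158) = 2667.4×1.4249 ≈ 3801 m/s.
Stage 2: m₀ = 9,030 kg, m_f = 9,030 − 6,600 = 2,430 kg; Δv = 300×9.80665×ln(3.716) = 2942.0×1.3127 ≈ 3862 m/s.
Total Δv = 3801 + 3862 = 7663 m/s.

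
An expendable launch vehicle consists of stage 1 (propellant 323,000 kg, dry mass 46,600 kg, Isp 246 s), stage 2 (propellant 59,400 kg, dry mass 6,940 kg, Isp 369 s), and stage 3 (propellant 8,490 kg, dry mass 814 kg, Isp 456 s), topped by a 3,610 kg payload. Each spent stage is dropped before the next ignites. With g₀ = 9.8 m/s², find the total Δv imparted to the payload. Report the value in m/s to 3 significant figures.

Ignition mass of stage 1 = 323,000+46,600 + 59,400+6,940 + 8,490+814 + 3,610 = 448,854 kg.
Stage 1: m₀ = 448,854 kg, m_f = 448,854 − 323,000 = 125,854 kg; Δv = 246×9.8×ln(3.566) = 2410.8×1.2716 ≈ 3066 m/s.
Stage 2: m₀ = 79,254 kg, m_f = 79,254 − 59,400 = 19,854 kg; Δv = 369×9.8×ln(3.992) = 3616.2×1.3843 ≈ 5006 m/s.
Stage 3: m₀ = 12,914 kg, m_f = 12,914 − 8,490 = 4,424 kg; Δv = 456×9.8×ln(2.919) = 4468.8×1.0713 ≈ 4787 m/s.
Total Δv = 3066 + 5006 + 4787 = 12859 m/s.

Δv ≈ 12900 m/s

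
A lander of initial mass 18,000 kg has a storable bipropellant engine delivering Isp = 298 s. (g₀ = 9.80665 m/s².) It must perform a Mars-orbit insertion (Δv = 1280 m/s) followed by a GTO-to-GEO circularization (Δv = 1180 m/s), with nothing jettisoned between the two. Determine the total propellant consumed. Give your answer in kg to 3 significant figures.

total propellant consumed ≈ 10200 kg

v_e = Isp · g₀ = 298 × 9.80665 = 2922.4 m/s.
After the first burn: m = 18000 × exp(−1280/2922.4) = 18000 × 0.64533 = 11,615.9 kg.
After the second burn: m = 11,615.9 × exp(−1180/2922.4) = 11,615.9 × 0.66779 = 7,756.98 kg.
Total propellant = m₀ − m_final = 18000 − 7,756.98 = 10,243.02 kg.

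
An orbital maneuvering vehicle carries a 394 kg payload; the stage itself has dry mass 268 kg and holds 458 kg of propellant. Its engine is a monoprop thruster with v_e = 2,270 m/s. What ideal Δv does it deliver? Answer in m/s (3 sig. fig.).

m₀ = payload + dry + propellant = 394 + 268 + 458 = 1,120 kg.
m_f = payload + dry = 394 + 268 = 662 kg.
Δv = v_e · ln(m₀/m_f) = 2270.0 × ln(1.692) = 2270.0 × 0.5258 ≈ 1193.6 m/s.

Δv ≈ 1190 m/s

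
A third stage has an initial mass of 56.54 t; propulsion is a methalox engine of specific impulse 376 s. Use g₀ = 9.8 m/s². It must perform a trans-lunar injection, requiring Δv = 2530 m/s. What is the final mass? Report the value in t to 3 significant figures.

final mass ≈ 28.5 t

v_e = Isp · g₀ = 376 × 9.8 = 3684.8 m/s.
Using Δv = v_e ln(m₀/m_f): m₀/m_f = exp(Δv / v_e) = exp(2530 / 3684.8) = exp(0.6866) = 1.9870.
m_f = m₀ / 1.9870 = 56.54 / 1.9870 = 28.455 t.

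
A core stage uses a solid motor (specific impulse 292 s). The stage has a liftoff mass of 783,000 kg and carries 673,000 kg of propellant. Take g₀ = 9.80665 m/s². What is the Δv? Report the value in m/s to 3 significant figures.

v_e = Isp · g₀ = 292 × 9.80665 = 2863.5 m/s.
m_f = m₀ − m_prop = 783,000 − 673,000 = 110,000 kg.
From the ideal rocket equation, Δv = v_e · ln(m₀/m_f) = 2863.5 × ln(7.118) = 2863.5 × 1.9627 ≈ 5620.1 m/s.

Δv ≈ 5620 m/s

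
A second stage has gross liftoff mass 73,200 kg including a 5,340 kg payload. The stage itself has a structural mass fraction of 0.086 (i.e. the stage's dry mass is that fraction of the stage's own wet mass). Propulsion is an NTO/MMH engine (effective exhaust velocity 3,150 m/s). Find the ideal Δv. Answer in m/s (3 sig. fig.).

Δv ≈ 5920 m/s

Stage wet mass = m₀ − payload = 73,200 − 5,340 = 67,860 kg.
Stage dry mass = ε × stage wet mass = 0.086 × 67,860 = 5,835.96 kg.
Burnout mass m_f = stage dry + payload = 5,835.96 + 5,340 = 11,175.96 kg.
Δv = v_e · ln(73,200/11,175.96) = 3150.0 × ln(6.55) = 3150.0 × 1.8794 ≈ 5920 m/s.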